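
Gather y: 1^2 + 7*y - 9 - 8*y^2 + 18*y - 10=-8*y^2 + 25*y - 18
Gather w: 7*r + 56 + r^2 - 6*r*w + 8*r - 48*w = r^2 + 15*r + w*(-6*r - 48) + 56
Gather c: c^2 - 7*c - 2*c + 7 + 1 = c^2 - 9*c + 8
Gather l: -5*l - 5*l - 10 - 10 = -10*l - 20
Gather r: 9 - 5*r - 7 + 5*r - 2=0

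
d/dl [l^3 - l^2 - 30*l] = 3*l^2 - 2*l - 30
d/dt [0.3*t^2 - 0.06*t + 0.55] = 0.6*t - 0.06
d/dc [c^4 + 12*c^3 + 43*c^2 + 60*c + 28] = 4*c^3 + 36*c^2 + 86*c + 60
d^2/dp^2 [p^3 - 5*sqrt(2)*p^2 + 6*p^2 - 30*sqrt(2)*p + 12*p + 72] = 6*p - 10*sqrt(2) + 12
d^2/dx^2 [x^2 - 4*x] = 2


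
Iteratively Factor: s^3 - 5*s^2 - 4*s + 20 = (s + 2)*(s^2 - 7*s + 10) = (s - 5)*(s + 2)*(s - 2)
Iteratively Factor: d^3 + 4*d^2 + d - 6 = (d + 2)*(d^2 + 2*d - 3) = (d - 1)*(d + 2)*(d + 3)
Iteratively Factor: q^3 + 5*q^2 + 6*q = (q)*(q^2 + 5*q + 6) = q*(q + 2)*(q + 3)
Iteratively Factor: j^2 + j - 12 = (j - 3)*(j + 4)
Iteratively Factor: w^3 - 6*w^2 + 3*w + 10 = (w + 1)*(w^2 - 7*w + 10) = (w - 2)*(w + 1)*(w - 5)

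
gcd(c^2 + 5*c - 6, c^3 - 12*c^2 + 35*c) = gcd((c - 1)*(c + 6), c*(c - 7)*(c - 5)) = 1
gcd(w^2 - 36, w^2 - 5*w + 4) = 1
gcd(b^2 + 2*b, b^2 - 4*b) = b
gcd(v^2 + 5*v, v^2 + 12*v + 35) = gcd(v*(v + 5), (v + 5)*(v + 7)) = v + 5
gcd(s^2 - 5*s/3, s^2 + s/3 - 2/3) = 1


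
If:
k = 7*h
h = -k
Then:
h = 0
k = 0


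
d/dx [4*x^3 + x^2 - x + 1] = 12*x^2 + 2*x - 1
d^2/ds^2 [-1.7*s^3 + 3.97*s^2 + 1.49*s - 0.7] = 7.94 - 10.2*s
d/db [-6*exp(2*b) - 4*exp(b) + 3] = (-12*exp(b) - 4)*exp(b)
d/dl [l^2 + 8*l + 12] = 2*l + 8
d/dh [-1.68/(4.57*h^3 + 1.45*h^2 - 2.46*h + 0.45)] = (23.0328*h^2 + 4.872*h - 4.1328)/(4.57*h^3 + 1.45*h^2 - 2.46*h + 0.45)^2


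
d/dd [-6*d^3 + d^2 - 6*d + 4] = -18*d^2 + 2*d - 6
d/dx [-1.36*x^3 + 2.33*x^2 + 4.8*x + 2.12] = -4.08*x^2 + 4.66*x + 4.8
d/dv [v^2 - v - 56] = 2*v - 1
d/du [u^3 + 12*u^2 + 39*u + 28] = 3*u^2 + 24*u + 39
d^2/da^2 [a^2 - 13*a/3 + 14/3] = 2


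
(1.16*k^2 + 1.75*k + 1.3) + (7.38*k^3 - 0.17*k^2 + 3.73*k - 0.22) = 7.38*k^3 + 0.99*k^2 + 5.48*k + 1.08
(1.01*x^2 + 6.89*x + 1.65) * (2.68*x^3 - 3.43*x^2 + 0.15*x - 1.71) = 2.7068*x^5 + 15.0009*x^4 - 19.0592*x^3 - 6.3531*x^2 - 11.5344*x - 2.8215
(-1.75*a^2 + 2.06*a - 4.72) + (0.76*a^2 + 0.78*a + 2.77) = -0.99*a^2 + 2.84*a - 1.95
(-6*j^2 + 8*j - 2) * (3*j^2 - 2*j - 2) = -18*j^4 + 36*j^3 - 10*j^2 - 12*j + 4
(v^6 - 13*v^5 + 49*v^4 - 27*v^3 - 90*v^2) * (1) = v^6 - 13*v^5 + 49*v^4 - 27*v^3 - 90*v^2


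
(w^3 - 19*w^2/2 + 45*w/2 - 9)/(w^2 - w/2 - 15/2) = (2*w^2 - 13*w + 6)/(2*w + 5)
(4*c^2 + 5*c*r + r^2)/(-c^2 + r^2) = (4*c + r)/(-c + r)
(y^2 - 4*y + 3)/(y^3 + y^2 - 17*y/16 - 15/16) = 16*(y - 3)/(16*y^2 + 32*y + 15)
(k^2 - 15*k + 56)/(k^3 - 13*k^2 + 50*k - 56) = (k - 8)/(k^2 - 6*k + 8)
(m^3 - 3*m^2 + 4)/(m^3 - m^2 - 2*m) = (m - 2)/m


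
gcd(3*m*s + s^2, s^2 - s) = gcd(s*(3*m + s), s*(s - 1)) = s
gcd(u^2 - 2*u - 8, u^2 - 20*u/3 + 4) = 1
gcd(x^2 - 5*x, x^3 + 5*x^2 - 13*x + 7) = 1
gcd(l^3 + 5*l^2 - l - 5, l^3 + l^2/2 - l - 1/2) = l^2 - 1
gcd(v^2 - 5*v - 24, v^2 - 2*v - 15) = v + 3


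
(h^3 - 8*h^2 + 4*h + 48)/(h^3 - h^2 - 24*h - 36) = (h - 4)/(h + 3)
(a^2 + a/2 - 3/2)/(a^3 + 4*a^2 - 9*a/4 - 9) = 2*(a - 1)/(2*a^2 + 5*a - 12)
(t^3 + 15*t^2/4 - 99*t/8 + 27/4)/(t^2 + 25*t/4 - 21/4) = (t^2 + 9*t/2 - 9)/(t + 7)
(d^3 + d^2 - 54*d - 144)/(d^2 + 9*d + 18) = d - 8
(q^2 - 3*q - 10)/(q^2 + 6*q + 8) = (q - 5)/(q + 4)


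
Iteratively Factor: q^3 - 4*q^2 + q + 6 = (q - 3)*(q^2 - q - 2) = (q - 3)*(q - 2)*(q + 1)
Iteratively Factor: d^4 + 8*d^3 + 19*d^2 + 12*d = (d + 3)*(d^3 + 5*d^2 + 4*d) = (d + 1)*(d + 3)*(d^2 + 4*d) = d*(d + 1)*(d + 3)*(d + 4)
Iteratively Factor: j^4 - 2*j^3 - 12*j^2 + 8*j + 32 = (j + 2)*(j^3 - 4*j^2 - 4*j + 16) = (j - 4)*(j + 2)*(j^2 - 4) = (j - 4)*(j + 2)^2*(j - 2)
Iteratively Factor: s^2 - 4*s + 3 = (s - 1)*(s - 3)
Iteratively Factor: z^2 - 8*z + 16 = (z - 4)*(z - 4)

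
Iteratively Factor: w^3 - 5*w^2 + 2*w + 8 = (w - 4)*(w^2 - w - 2) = (w - 4)*(w - 2)*(w + 1)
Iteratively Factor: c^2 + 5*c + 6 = (c + 2)*(c + 3)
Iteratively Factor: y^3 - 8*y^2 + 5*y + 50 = (y - 5)*(y^2 - 3*y - 10) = (y - 5)^2*(y + 2)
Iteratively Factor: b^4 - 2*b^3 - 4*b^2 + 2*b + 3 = (b + 1)*(b^3 - 3*b^2 - b + 3) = (b - 1)*(b + 1)*(b^2 - 2*b - 3) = (b - 3)*(b - 1)*(b + 1)*(b + 1)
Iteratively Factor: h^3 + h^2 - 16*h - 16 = (h - 4)*(h^2 + 5*h + 4) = (h - 4)*(h + 1)*(h + 4)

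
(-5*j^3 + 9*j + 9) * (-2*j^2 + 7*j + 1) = 10*j^5 - 35*j^4 - 23*j^3 + 45*j^2 + 72*j + 9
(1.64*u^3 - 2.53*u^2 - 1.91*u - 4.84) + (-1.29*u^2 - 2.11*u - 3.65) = 1.64*u^3 - 3.82*u^2 - 4.02*u - 8.49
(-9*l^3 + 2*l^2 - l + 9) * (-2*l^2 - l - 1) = 18*l^5 + 5*l^4 + 9*l^3 - 19*l^2 - 8*l - 9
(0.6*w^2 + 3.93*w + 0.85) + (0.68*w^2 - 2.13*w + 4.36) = 1.28*w^2 + 1.8*w + 5.21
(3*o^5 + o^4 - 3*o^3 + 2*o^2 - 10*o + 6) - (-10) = 3*o^5 + o^4 - 3*o^3 + 2*o^2 - 10*o + 16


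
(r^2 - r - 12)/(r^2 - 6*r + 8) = (r + 3)/(r - 2)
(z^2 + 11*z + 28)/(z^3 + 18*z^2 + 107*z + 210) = (z + 4)/(z^2 + 11*z + 30)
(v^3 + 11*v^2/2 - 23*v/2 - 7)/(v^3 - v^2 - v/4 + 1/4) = 2*(v^2 + 5*v - 14)/(2*v^2 - 3*v + 1)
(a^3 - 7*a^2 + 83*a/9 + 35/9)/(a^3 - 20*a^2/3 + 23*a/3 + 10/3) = (a - 7/3)/(a - 2)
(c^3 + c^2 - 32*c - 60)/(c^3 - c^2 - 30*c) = (c + 2)/c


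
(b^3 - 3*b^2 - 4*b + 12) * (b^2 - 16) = b^5 - 3*b^4 - 20*b^3 + 60*b^2 + 64*b - 192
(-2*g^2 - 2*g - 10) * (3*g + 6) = -6*g^3 - 18*g^2 - 42*g - 60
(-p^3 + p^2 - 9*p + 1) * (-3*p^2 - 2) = 3*p^5 - 3*p^4 + 29*p^3 - 5*p^2 + 18*p - 2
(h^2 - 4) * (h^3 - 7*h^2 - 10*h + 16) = h^5 - 7*h^4 - 14*h^3 + 44*h^2 + 40*h - 64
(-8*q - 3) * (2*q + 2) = -16*q^2 - 22*q - 6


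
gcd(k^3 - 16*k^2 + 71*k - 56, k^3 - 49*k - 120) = k - 8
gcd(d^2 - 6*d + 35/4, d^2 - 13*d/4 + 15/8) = d - 5/2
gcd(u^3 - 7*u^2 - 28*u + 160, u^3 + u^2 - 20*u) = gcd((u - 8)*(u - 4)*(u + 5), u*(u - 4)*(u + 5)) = u^2 + u - 20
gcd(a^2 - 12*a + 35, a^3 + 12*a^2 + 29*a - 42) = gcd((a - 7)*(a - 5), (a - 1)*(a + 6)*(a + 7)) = 1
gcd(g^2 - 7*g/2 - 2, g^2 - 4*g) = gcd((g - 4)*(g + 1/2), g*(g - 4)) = g - 4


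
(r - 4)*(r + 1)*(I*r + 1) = I*r^3 + r^2 - 3*I*r^2 - 3*r - 4*I*r - 4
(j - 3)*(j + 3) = j^2 - 9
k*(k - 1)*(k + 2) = k^3 + k^2 - 2*k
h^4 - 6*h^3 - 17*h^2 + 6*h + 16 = (h - 8)*(h - 1)*(h + 1)*(h + 2)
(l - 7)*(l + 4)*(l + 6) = l^3 + 3*l^2 - 46*l - 168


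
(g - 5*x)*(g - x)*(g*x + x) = g^3*x - 6*g^2*x^2 + g^2*x + 5*g*x^3 - 6*g*x^2 + 5*x^3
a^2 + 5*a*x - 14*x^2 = (a - 2*x)*(a + 7*x)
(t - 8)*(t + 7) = t^2 - t - 56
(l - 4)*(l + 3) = l^2 - l - 12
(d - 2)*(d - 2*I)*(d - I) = d^3 - 2*d^2 - 3*I*d^2 - 2*d + 6*I*d + 4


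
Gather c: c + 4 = c + 4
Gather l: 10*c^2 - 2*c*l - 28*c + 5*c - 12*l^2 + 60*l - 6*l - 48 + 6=10*c^2 - 23*c - 12*l^2 + l*(54 - 2*c) - 42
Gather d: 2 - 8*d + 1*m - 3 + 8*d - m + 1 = 0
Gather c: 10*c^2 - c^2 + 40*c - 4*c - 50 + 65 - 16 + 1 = 9*c^2 + 36*c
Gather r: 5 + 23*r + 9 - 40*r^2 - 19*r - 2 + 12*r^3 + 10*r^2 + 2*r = 12*r^3 - 30*r^2 + 6*r + 12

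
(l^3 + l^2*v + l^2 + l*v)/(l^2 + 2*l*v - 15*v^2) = l*(l^2 + l*v + l + v)/(l^2 + 2*l*v - 15*v^2)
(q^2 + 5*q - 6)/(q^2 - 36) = (q - 1)/(q - 6)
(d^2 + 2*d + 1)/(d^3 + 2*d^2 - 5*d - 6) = (d + 1)/(d^2 + d - 6)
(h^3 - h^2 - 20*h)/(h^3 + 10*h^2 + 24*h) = (h - 5)/(h + 6)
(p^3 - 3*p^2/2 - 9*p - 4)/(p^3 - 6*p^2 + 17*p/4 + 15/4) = 2*(p^2 - 2*p - 8)/(2*p^2 - 13*p + 15)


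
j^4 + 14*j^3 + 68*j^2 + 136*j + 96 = (j + 2)^2*(j + 4)*(j + 6)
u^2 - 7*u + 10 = (u - 5)*(u - 2)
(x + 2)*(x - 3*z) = x^2 - 3*x*z + 2*x - 6*z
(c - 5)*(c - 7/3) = c^2 - 22*c/3 + 35/3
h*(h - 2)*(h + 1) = h^3 - h^2 - 2*h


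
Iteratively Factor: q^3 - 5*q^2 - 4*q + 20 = (q - 5)*(q^2 - 4) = (q - 5)*(q + 2)*(q - 2)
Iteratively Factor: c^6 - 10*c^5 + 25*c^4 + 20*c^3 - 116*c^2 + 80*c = (c - 1)*(c^5 - 9*c^4 + 16*c^3 + 36*c^2 - 80*c) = (c - 5)*(c - 1)*(c^4 - 4*c^3 - 4*c^2 + 16*c) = c*(c - 5)*(c - 1)*(c^3 - 4*c^2 - 4*c + 16) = c*(c - 5)*(c - 2)*(c - 1)*(c^2 - 2*c - 8) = c*(c - 5)*(c - 4)*(c - 2)*(c - 1)*(c + 2)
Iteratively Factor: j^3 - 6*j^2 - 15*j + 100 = (j - 5)*(j^2 - j - 20) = (j - 5)*(j + 4)*(j - 5)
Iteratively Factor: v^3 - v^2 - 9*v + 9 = (v - 1)*(v^2 - 9) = (v - 1)*(v + 3)*(v - 3)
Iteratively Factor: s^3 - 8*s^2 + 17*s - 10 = (s - 2)*(s^2 - 6*s + 5) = (s - 2)*(s - 1)*(s - 5)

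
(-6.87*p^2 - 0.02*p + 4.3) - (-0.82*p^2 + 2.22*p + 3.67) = -6.05*p^2 - 2.24*p + 0.63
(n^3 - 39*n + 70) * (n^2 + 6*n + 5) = n^5 + 6*n^4 - 34*n^3 - 164*n^2 + 225*n + 350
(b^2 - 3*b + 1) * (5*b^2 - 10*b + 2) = 5*b^4 - 25*b^3 + 37*b^2 - 16*b + 2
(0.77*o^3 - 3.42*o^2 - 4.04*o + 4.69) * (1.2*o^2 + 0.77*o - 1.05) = 0.924*o^5 - 3.5111*o^4 - 8.2899*o^3 + 6.1082*o^2 + 7.8533*o - 4.9245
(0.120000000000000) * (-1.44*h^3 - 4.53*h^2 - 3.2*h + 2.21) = -0.1728*h^3 - 0.5436*h^2 - 0.384*h + 0.2652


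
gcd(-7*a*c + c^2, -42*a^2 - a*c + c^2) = 7*a - c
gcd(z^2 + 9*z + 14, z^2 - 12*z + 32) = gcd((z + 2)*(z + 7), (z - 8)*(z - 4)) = 1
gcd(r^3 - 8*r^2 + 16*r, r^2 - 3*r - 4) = r - 4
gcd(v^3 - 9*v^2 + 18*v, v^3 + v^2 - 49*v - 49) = 1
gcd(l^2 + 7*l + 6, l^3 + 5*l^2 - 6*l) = l + 6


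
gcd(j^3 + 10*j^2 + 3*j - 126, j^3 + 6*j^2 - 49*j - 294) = j^2 + 13*j + 42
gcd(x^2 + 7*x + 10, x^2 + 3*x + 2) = x + 2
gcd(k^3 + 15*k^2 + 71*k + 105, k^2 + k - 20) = k + 5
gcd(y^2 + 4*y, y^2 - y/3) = y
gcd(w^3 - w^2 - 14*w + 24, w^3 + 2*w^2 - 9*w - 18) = w - 3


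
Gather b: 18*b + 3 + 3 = 18*b + 6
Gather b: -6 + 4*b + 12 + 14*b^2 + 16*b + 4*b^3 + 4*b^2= 4*b^3 + 18*b^2 + 20*b + 6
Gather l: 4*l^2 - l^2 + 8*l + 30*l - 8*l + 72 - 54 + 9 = 3*l^2 + 30*l + 27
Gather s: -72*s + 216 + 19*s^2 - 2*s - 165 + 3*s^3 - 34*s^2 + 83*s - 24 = 3*s^3 - 15*s^2 + 9*s + 27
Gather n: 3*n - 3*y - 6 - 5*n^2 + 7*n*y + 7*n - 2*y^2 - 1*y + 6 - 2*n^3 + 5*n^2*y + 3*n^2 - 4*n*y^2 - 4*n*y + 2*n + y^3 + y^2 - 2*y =-2*n^3 + n^2*(5*y - 2) + n*(-4*y^2 + 3*y + 12) + y^3 - y^2 - 6*y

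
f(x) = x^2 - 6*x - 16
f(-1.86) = -1.38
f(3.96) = -24.08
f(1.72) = -23.36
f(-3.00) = 11.00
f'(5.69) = 5.38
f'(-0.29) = -6.58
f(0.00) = -16.00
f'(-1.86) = -9.72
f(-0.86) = -10.10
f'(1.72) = -2.56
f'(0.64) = -4.72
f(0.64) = -19.43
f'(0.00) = -6.00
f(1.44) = -22.57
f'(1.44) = -3.12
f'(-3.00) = -12.00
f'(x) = 2*x - 6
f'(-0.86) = -7.72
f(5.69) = -17.76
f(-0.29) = -14.18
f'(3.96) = 1.92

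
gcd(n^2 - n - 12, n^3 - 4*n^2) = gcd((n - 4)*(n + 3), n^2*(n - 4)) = n - 4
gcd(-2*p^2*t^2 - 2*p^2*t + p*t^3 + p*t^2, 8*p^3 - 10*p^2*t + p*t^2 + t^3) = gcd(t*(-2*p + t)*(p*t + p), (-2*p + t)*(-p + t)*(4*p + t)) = 2*p - t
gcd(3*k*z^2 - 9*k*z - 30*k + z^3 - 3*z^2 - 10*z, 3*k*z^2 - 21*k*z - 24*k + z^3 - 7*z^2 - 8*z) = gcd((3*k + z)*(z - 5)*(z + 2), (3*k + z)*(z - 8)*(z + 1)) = 3*k + z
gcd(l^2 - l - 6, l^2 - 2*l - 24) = 1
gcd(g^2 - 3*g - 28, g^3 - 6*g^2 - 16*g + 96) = g + 4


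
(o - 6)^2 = o^2 - 12*o + 36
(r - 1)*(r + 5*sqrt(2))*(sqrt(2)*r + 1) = sqrt(2)*r^3 - sqrt(2)*r^2 + 11*r^2 - 11*r + 5*sqrt(2)*r - 5*sqrt(2)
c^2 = c^2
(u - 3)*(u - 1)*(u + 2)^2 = u^4 - 9*u^2 - 4*u + 12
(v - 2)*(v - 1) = v^2 - 3*v + 2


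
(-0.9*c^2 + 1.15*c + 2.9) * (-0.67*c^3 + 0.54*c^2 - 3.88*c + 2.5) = 0.603*c^5 - 1.2565*c^4 + 2.17*c^3 - 5.146*c^2 - 8.377*c + 7.25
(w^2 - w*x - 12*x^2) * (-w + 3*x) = -w^3 + 4*w^2*x + 9*w*x^2 - 36*x^3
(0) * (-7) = 0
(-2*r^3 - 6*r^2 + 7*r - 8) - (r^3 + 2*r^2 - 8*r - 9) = -3*r^3 - 8*r^2 + 15*r + 1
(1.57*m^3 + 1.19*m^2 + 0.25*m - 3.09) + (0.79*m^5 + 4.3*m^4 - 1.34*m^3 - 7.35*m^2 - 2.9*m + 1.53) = 0.79*m^5 + 4.3*m^4 + 0.23*m^3 - 6.16*m^2 - 2.65*m - 1.56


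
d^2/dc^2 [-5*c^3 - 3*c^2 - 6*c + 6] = -30*c - 6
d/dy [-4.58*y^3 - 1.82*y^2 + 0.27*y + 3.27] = -13.74*y^2 - 3.64*y + 0.27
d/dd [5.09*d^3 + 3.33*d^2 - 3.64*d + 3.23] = 15.27*d^2 + 6.66*d - 3.64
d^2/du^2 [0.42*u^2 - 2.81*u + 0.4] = 0.840000000000000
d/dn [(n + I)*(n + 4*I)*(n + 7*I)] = 3*n^2 + 24*I*n - 39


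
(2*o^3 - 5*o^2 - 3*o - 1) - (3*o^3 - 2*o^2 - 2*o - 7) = -o^3 - 3*o^2 - o + 6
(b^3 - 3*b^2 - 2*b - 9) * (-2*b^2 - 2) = -2*b^5 + 6*b^4 + 2*b^3 + 24*b^2 + 4*b + 18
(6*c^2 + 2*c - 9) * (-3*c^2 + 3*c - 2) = -18*c^4 + 12*c^3 + 21*c^2 - 31*c + 18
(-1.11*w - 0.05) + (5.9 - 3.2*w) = 5.85 - 4.31*w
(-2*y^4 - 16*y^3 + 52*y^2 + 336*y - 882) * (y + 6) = -2*y^5 - 28*y^4 - 44*y^3 + 648*y^2 + 1134*y - 5292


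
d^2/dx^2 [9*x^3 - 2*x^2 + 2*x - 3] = 54*x - 4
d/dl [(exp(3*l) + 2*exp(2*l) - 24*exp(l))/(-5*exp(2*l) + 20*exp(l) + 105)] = (-exp(4*l) + 8*exp(3*l) + 47*exp(2*l) + 84*exp(l) - 504)*exp(l)/(5*(exp(4*l) - 8*exp(3*l) - 26*exp(2*l) + 168*exp(l) + 441))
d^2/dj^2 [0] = 0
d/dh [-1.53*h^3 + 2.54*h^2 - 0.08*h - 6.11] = -4.59*h^2 + 5.08*h - 0.08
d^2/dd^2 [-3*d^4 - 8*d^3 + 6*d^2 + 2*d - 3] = -36*d^2 - 48*d + 12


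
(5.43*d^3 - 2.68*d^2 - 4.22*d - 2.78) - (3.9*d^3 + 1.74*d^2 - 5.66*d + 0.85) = 1.53*d^3 - 4.42*d^2 + 1.44*d - 3.63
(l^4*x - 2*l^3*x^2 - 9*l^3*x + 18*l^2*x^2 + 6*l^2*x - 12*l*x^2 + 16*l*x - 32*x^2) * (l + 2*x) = l^5*x - 9*l^4*x - 4*l^3*x^3 + 6*l^3*x + 36*l^2*x^3 + 16*l^2*x - 24*l*x^3 - 64*x^3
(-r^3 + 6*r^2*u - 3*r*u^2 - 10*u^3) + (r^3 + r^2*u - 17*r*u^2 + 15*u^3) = 7*r^2*u - 20*r*u^2 + 5*u^3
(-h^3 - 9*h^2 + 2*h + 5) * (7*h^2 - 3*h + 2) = -7*h^5 - 60*h^4 + 39*h^3 + 11*h^2 - 11*h + 10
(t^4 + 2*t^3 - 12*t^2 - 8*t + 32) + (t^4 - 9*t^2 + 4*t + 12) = 2*t^4 + 2*t^3 - 21*t^2 - 4*t + 44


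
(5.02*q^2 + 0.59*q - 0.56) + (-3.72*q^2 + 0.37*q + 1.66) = 1.3*q^2 + 0.96*q + 1.1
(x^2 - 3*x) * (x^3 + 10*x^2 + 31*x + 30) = x^5 + 7*x^4 + x^3 - 63*x^2 - 90*x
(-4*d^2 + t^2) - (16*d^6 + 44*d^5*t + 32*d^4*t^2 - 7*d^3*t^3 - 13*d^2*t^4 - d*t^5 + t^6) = -16*d^6 - 44*d^5*t - 32*d^4*t^2 + 7*d^3*t^3 + 13*d^2*t^4 - 4*d^2 + d*t^5 - t^6 + t^2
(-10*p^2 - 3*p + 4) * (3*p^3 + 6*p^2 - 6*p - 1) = -30*p^5 - 69*p^4 + 54*p^3 + 52*p^2 - 21*p - 4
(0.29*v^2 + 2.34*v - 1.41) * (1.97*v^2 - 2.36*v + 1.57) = 0.5713*v^4 + 3.9254*v^3 - 7.8448*v^2 + 7.0014*v - 2.2137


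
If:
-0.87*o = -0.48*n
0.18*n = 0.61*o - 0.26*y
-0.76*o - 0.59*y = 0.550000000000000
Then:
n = -0.71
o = -0.39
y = -0.43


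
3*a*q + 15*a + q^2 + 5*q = (3*a + q)*(q + 5)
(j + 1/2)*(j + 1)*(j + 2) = j^3 + 7*j^2/2 + 7*j/2 + 1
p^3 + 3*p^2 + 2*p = p*(p + 1)*(p + 2)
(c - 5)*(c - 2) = c^2 - 7*c + 10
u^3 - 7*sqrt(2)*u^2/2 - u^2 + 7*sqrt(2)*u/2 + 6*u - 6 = (u - 1)*(u - 2*sqrt(2))*(u - 3*sqrt(2)/2)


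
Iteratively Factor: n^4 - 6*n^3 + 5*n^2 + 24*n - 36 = (n - 3)*(n^3 - 3*n^2 - 4*n + 12) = (n - 3)^2*(n^2 - 4) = (n - 3)^2*(n - 2)*(n + 2)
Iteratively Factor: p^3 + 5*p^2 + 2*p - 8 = (p + 2)*(p^2 + 3*p - 4) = (p - 1)*(p + 2)*(p + 4)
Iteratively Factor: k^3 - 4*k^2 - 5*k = (k)*(k^2 - 4*k - 5) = k*(k + 1)*(k - 5)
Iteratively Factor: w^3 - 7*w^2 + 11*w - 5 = (w - 5)*(w^2 - 2*w + 1) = (w - 5)*(w - 1)*(w - 1)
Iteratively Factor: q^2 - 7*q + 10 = (q - 2)*(q - 5)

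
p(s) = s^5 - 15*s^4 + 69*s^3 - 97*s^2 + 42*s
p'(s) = 5*s^4 - 60*s^3 + 207*s^2 - 194*s + 42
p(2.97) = 140.75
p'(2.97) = 108.90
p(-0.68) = -98.46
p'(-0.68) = 289.57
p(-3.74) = -8790.05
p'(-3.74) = 7780.08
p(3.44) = 186.65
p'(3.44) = 81.91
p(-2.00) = -1296.00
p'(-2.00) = 1818.00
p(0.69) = 2.22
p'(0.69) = -11.88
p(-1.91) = -1139.92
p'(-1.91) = 1652.31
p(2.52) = 90.77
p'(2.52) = 109.11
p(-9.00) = -216000.00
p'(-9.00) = 95100.00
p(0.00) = 0.00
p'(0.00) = 42.00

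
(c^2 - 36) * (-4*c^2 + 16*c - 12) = -4*c^4 + 16*c^3 + 132*c^2 - 576*c + 432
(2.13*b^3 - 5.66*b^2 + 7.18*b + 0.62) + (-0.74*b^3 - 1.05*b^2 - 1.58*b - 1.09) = 1.39*b^3 - 6.71*b^2 + 5.6*b - 0.47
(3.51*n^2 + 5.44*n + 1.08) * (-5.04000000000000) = -17.6904*n^2 - 27.4176*n - 5.4432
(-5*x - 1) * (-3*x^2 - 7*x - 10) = 15*x^3 + 38*x^2 + 57*x + 10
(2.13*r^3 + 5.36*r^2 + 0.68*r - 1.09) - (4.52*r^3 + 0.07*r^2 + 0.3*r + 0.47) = -2.39*r^3 + 5.29*r^2 + 0.38*r - 1.56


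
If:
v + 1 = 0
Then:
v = -1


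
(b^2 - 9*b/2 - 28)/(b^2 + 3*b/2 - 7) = (b - 8)/(b - 2)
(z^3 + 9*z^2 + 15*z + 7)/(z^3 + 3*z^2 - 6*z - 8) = (z^2 + 8*z + 7)/(z^2 + 2*z - 8)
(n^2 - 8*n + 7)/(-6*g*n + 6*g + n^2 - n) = (7 - n)/(6*g - n)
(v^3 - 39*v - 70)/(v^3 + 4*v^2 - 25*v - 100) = (v^2 - 5*v - 14)/(v^2 - v - 20)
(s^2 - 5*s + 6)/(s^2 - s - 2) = (s - 3)/(s + 1)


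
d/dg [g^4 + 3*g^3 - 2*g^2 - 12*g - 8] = 4*g^3 + 9*g^2 - 4*g - 12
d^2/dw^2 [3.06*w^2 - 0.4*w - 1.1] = 6.12000000000000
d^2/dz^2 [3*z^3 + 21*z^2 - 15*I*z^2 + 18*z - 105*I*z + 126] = 18*z + 42 - 30*I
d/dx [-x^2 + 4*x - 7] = 4 - 2*x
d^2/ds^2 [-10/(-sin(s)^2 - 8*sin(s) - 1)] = 20*(-2*sin(s)^4 - 12*sin(s)^3 - 27*sin(s)^2 + 28*sin(s) + 63)/(sin(s)^2 + 8*sin(s) + 1)^3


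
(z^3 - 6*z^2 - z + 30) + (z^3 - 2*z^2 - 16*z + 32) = 2*z^3 - 8*z^2 - 17*z + 62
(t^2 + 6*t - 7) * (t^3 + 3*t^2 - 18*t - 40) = t^5 + 9*t^4 - 7*t^3 - 169*t^2 - 114*t + 280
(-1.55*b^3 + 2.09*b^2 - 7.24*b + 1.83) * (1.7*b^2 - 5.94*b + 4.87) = -2.635*b^5 + 12.76*b^4 - 32.2711*b^3 + 56.2949*b^2 - 46.129*b + 8.9121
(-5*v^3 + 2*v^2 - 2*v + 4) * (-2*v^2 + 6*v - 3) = 10*v^5 - 34*v^4 + 31*v^3 - 26*v^2 + 30*v - 12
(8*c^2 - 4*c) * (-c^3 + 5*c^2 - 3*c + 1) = -8*c^5 + 44*c^4 - 44*c^3 + 20*c^2 - 4*c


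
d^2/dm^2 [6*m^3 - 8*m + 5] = 36*m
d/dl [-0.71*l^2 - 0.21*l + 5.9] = -1.42*l - 0.21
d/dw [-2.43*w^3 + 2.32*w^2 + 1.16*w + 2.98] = -7.29*w^2 + 4.64*w + 1.16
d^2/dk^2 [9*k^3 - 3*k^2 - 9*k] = 54*k - 6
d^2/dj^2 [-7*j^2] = -14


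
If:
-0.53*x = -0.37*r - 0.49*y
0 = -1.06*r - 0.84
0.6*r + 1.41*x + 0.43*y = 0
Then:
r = -0.79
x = 0.12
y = 0.72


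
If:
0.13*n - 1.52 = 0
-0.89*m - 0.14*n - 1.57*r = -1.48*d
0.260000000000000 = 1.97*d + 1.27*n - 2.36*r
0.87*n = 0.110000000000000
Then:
No Solution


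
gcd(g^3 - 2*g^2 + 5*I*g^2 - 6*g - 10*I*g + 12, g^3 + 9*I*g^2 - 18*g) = g + 3*I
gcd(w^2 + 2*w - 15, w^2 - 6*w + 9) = w - 3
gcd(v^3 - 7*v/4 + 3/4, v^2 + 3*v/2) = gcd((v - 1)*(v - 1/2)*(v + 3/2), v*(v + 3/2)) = v + 3/2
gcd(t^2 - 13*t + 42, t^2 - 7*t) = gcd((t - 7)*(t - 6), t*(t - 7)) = t - 7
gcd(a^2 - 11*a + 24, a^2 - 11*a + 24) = a^2 - 11*a + 24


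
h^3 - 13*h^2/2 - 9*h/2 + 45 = (h - 6)*(h - 3)*(h + 5/2)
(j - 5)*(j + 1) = j^2 - 4*j - 5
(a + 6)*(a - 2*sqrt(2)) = a^2 - 2*sqrt(2)*a + 6*a - 12*sqrt(2)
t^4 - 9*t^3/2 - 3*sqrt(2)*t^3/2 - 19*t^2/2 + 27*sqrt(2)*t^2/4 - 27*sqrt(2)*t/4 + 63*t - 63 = (t - 3)*(t - 3/2)*(t - 7*sqrt(2)/2)*(t + 2*sqrt(2))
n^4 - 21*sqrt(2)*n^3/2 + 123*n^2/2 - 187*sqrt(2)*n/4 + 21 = (n - 6*sqrt(2))*(n - 7*sqrt(2)/2)*(n - sqrt(2)/2)^2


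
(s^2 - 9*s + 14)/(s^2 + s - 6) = (s - 7)/(s + 3)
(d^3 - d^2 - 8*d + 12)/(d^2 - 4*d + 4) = d + 3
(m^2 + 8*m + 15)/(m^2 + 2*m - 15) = (m + 3)/(m - 3)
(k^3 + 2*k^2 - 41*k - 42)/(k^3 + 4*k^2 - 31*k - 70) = (k^2 - 5*k - 6)/(k^2 - 3*k - 10)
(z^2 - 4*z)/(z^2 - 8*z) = (z - 4)/(z - 8)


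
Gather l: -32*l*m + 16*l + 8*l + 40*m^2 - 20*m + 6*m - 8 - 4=l*(24 - 32*m) + 40*m^2 - 14*m - 12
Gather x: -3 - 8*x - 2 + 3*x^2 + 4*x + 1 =3*x^2 - 4*x - 4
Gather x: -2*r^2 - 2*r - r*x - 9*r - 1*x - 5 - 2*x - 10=-2*r^2 - 11*r + x*(-r - 3) - 15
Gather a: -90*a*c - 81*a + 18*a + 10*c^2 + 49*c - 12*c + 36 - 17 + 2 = a*(-90*c - 63) + 10*c^2 + 37*c + 21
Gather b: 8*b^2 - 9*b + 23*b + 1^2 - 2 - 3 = 8*b^2 + 14*b - 4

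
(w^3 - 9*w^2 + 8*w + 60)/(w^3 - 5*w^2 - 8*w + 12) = (w - 5)/(w - 1)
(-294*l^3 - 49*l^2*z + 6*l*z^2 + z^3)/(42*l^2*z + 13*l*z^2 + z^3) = (-7*l + z)/z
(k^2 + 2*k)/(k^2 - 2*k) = (k + 2)/(k - 2)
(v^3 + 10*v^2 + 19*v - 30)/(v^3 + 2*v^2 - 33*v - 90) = (v^2 + 5*v - 6)/(v^2 - 3*v - 18)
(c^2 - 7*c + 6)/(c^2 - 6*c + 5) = (c - 6)/(c - 5)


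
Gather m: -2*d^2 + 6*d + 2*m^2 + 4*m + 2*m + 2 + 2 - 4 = -2*d^2 + 6*d + 2*m^2 + 6*m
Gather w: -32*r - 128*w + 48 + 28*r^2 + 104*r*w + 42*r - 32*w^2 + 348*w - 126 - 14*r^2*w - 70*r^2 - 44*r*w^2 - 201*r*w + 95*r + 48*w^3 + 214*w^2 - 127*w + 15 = -42*r^2 + 105*r + 48*w^3 + w^2*(182 - 44*r) + w*(-14*r^2 - 97*r + 93) - 63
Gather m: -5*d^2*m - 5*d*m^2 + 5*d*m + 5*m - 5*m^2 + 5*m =m^2*(-5*d - 5) + m*(-5*d^2 + 5*d + 10)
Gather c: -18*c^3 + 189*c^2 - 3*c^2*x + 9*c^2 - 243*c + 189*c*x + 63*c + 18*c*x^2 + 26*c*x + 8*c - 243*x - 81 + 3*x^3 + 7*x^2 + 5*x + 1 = -18*c^3 + c^2*(198 - 3*x) + c*(18*x^2 + 215*x - 172) + 3*x^3 + 7*x^2 - 238*x - 80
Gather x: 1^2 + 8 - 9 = 0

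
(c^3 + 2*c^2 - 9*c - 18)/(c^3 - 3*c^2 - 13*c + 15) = (c^2 - c - 6)/(c^2 - 6*c + 5)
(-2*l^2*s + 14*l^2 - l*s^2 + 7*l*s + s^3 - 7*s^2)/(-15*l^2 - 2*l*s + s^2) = (2*l^2*s - 14*l^2 + l*s^2 - 7*l*s - s^3 + 7*s^2)/(15*l^2 + 2*l*s - s^2)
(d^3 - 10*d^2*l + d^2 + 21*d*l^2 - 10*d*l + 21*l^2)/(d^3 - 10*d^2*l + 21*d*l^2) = (d + 1)/d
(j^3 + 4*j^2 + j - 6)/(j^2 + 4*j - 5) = (j^2 + 5*j + 6)/(j + 5)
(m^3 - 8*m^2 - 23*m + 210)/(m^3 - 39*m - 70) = (m - 6)/(m + 2)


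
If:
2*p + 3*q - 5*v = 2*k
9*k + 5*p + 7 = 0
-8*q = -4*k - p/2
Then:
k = -80*v/71 - 49/71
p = 144*v/71 - 56/355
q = -31*v/71 - 126/355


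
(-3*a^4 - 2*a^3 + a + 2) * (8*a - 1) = -24*a^5 - 13*a^4 + 2*a^3 + 8*a^2 + 15*a - 2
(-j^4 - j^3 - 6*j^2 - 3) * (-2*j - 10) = 2*j^5 + 12*j^4 + 22*j^3 + 60*j^2 + 6*j + 30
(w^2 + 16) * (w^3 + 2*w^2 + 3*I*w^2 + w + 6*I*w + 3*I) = w^5 + 2*w^4 + 3*I*w^4 + 17*w^3 + 6*I*w^3 + 32*w^2 + 51*I*w^2 + 16*w + 96*I*w + 48*I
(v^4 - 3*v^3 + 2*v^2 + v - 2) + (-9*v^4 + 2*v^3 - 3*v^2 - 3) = -8*v^4 - v^3 - v^2 + v - 5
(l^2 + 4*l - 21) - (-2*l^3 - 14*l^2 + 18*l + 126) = 2*l^3 + 15*l^2 - 14*l - 147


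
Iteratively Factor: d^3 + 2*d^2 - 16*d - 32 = (d + 2)*(d^2 - 16) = (d - 4)*(d + 2)*(d + 4)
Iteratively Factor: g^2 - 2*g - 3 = (g + 1)*(g - 3)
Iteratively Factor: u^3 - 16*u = (u)*(u^2 - 16) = u*(u - 4)*(u + 4)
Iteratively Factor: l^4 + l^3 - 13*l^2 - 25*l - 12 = (l - 4)*(l^3 + 5*l^2 + 7*l + 3) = (l - 4)*(l + 1)*(l^2 + 4*l + 3) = (l - 4)*(l + 1)^2*(l + 3)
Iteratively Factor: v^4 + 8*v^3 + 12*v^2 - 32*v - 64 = (v + 2)*(v^3 + 6*v^2 - 32) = (v + 2)*(v + 4)*(v^2 + 2*v - 8) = (v - 2)*(v + 2)*(v + 4)*(v + 4)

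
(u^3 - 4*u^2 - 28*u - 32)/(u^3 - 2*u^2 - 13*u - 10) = (u^2 - 6*u - 16)/(u^2 - 4*u - 5)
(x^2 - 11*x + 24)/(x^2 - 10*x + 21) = (x - 8)/(x - 7)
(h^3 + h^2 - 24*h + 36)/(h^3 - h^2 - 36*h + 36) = (h^2 - 5*h + 6)/(h^2 - 7*h + 6)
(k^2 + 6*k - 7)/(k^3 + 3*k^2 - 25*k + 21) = 1/(k - 3)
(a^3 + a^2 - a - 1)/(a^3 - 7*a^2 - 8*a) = (a^2 - 1)/(a*(a - 8))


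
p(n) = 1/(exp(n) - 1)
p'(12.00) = 0.00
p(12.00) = 0.00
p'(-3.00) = -0.06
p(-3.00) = -1.05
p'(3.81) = -0.02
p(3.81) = 0.02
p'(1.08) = -0.78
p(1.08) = 0.51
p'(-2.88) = -0.06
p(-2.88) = -1.06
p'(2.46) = -0.10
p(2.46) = 0.09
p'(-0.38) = -6.84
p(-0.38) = -3.16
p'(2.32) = -0.12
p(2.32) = 0.11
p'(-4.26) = -0.01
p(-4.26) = -1.01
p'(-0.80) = -1.48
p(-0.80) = -1.82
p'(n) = -exp(n)/(exp(n) - 1)^2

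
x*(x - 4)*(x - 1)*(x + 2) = x^4 - 3*x^3 - 6*x^2 + 8*x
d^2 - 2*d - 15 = (d - 5)*(d + 3)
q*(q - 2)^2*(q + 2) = q^4 - 2*q^3 - 4*q^2 + 8*q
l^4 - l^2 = l^2*(l - 1)*(l + 1)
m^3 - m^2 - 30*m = m*(m - 6)*(m + 5)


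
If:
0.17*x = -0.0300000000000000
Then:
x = -0.18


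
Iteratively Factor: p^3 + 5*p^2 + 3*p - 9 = (p + 3)*(p^2 + 2*p - 3) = (p - 1)*(p + 3)*(p + 3)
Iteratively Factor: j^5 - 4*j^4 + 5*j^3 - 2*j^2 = (j - 1)*(j^4 - 3*j^3 + 2*j^2) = (j - 2)*(j - 1)*(j^3 - j^2) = j*(j - 2)*(j - 1)*(j^2 - j) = j*(j - 2)*(j - 1)^2*(j)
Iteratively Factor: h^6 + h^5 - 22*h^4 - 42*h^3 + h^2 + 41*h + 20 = (h + 1)*(h^5 - 22*h^3 - 20*h^2 + 21*h + 20) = (h + 1)^2*(h^4 - h^3 - 21*h^2 + h + 20) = (h + 1)^2*(h + 4)*(h^3 - 5*h^2 - h + 5) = (h + 1)^3*(h + 4)*(h^2 - 6*h + 5) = (h - 1)*(h + 1)^3*(h + 4)*(h - 5)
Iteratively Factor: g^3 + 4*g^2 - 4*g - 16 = (g + 2)*(g^2 + 2*g - 8) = (g + 2)*(g + 4)*(g - 2)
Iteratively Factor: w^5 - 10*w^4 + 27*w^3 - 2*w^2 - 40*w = (w - 5)*(w^4 - 5*w^3 + 2*w^2 + 8*w) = (w - 5)*(w + 1)*(w^3 - 6*w^2 + 8*w) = (w - 5)*(w - 2)*(w + 1)*(w^2 - 4*w) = w*(w - 5)*(w - 2)*(w + 1)*(w - 4)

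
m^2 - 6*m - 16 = (m - 8)*(m + 2)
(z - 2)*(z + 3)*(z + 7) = z^3 + 8*z^2 + z - 42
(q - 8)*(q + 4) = q^2 - 4*q - 32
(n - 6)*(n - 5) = n^2 - 11*n + 30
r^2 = r^2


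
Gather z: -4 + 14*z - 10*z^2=-10*z^2 + 14*z - 4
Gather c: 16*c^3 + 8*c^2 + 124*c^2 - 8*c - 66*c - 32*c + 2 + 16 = 16*c^3 + 132*c^2 - 106*c + 18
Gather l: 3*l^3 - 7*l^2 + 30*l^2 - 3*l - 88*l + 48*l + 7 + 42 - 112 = 3*l^3 + 23*l^2 - 43*l - 63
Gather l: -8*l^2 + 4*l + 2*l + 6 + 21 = -8*l^2 + 6*l + 27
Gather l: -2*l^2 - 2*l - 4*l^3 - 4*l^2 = -4*l^3 - 6*l^2 - 2*l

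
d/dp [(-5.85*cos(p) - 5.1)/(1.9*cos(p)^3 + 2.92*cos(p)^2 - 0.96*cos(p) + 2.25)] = (-22.23*cos(p)^3 - 46.152*cos(p)^2 - 29.784*cos(p) + 18.0585)*sin(p)/(3.61*cos(p)^6 + 11.096*cos(p)^5 + 4.8784*cos(p)^4 + 2.9436*cos(p)^3 + 14.0616*cos(p)^2 - 4.32*cos(p) + 5.0625)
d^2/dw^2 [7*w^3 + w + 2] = 42*w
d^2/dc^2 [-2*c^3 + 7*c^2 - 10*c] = 14 - 12*c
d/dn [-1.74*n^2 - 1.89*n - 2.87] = -3.48*n - 1.89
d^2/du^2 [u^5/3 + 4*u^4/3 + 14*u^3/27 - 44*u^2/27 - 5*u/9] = 20*u^3/3 + 16*u^2 + 28*u/9 - 88/27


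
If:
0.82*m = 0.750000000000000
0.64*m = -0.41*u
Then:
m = 0.91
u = -1.43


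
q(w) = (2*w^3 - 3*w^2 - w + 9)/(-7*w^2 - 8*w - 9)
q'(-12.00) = -0.29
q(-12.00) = 4.20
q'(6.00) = -0.26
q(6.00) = -1.06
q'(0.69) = 0.55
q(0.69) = -0.42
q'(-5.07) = -0.31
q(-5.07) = 2.18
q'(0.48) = 0.74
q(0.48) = -0.56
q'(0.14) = 1.00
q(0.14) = -0.86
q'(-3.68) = -0.37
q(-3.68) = 1.72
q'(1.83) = -0.03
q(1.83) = -0.20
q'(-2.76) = -0.52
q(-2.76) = 1.32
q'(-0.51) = -0.38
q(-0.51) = -1.26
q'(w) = (14*w + 8)*(2*w^3 - 3*w^2 - w + 9)/(-7*w^2 - 8*w - 9)^2 + (6*w^2 - 6*w - 1)/(-7*w^2 - 8*w - 9)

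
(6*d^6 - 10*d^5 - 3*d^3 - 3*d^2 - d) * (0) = 0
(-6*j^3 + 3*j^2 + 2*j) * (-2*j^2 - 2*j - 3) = 12*j^5 + 6*j^4 + 8*j^3 - 13*j^2 - 6*j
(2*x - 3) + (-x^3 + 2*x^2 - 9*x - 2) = -x^3 + 2*x^2 - 7*x - 5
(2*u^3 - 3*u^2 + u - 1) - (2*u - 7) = 2*u^3 - 3*u^2 - u + 6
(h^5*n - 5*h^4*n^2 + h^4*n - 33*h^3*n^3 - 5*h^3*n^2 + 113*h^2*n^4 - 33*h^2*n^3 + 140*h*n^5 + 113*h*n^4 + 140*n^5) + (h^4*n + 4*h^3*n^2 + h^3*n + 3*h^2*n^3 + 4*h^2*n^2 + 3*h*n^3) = h^5*n - 5*h^4*n^2 + 2*h^4*n - 33*h^3*n^3 - h^3*n^2 + h^3*n + 113*h^2*n^4 - 30*h^2*n^3 + 4*h^2*n^2 + 140*h*n^5 + 113*h*n^4 + 3*h*n^3 + 140*n^5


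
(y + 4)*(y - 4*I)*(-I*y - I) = -I*y^3 - 4*y^2 - 5*I*y^2 - 20*y - 4*I*y - 16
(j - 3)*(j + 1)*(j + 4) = j^3 + 2*j^2 - 11*j - 12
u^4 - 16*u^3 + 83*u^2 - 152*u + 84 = (u - 7)*(u - 6)*(u - 2)*(u - 1)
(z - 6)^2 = z^2 - 12*z + 36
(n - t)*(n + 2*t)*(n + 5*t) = n^3 + 6*n^2*t + 3*n*t^2 - 10*t^3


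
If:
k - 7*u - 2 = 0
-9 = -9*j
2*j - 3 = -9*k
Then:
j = 1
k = 1/9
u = -17/63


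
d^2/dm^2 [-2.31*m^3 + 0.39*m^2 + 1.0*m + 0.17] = 0.78 - 13.86*m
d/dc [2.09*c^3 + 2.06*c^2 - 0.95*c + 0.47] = 6.27*c^2 + 4.12*c - 0.95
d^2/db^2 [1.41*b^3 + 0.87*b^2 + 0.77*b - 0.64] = 8.46*b + 1.74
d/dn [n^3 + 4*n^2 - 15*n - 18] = 3*n^2 + 8*n - 15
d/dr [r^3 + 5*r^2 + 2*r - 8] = 3*r^2 + 10*r + 2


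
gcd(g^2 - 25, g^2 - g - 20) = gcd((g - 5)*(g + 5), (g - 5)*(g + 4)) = g - 5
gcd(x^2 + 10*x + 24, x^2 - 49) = 1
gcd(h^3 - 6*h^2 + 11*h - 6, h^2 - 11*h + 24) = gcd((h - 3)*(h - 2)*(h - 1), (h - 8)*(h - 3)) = h - 3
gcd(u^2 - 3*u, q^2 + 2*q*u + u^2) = 1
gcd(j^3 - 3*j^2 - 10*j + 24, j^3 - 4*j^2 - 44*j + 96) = j - 2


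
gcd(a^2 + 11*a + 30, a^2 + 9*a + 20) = a + 5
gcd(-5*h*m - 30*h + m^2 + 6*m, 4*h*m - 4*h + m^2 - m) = 1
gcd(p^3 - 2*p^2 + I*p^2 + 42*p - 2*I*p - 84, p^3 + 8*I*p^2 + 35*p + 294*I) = p^2 + I*p + 42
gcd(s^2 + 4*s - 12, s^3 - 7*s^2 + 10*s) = s - 2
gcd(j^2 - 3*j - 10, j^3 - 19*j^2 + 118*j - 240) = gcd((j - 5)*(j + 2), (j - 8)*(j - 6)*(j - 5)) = j - 5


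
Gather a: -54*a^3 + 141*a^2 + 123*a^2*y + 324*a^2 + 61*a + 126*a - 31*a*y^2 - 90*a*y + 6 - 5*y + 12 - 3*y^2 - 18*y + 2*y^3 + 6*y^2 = -54*a^3 + a^2*(123*y + 465) + a*(-31*y^2 - 90*y + 187) + 2*y^3 + 3*y^2 - 23*y + 18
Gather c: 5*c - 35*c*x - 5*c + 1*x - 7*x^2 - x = -35*c*x - 7*x^2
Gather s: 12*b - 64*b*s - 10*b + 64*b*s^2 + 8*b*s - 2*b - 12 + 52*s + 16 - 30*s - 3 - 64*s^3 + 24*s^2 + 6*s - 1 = -64*s^3 + s^2*(64*b + 24) + s*(28 - 56*b)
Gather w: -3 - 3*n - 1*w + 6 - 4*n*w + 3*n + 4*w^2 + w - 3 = -4*n*w + 4*w^2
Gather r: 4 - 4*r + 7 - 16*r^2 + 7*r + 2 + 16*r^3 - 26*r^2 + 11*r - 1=16*r^3 - 42*r^2 + 14*r + 12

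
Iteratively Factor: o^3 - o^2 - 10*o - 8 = (o + 2)*(o^2 - 3*o - 4) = (o + 1)*(o + 2)*(o - 4)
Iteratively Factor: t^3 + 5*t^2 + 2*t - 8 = (t - 1)*(t^2 + 6*t + 8) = (t - 1)*(t + 4)*(t + 2)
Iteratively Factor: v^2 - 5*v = (v)*(v - 5)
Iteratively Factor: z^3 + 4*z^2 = (z)*(z^2 + 4*z) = z*(z + 4)*(z)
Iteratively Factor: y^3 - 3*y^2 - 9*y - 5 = (y + 1)*(y^2 - 4*y - 5) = (y - 5)*(y + 1)*(y + 1)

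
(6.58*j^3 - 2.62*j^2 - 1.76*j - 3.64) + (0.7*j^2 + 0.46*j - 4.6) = 6.58*j^3 - 1.92*j^2 - 1.3*j - 8.24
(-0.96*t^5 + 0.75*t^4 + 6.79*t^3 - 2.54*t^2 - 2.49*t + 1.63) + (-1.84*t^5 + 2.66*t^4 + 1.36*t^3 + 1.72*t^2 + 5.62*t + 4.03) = -2.8*t^5 + 3.41*t^4 + 8.15*t^3 - 0.82*t^2 + 3.13*t + 5.66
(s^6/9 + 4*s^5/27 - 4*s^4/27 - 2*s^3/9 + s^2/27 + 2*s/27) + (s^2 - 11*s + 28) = s^6/9 + 4*s^5/27 - 4*s^4/27 - 2*s^3/9 + 28*s^2/27 - 295*s/27 + 28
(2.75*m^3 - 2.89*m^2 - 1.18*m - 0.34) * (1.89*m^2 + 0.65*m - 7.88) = 5.1975*m^5 - 3.6746*m^4 - 25.7787*m^3 + 21.3636*m^2 + 9.0774*m + 2.6792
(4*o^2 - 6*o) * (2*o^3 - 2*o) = 8*o^5 - 12*o^4 - 8*o^3 + 12*o^2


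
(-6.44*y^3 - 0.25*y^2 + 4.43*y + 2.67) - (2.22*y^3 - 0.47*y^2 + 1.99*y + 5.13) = -8.66*y^3 + 0.22*y^2 + 2.44*y - 2.46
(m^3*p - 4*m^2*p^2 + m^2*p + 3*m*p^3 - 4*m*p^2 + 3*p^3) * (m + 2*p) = m^4*p - 2*m^3*p^2 + m^3*p - 5*m^2*p^3 - 2*m^2*p^2 + 6*m*p^4 - 5*m*p^3 + 6*p^4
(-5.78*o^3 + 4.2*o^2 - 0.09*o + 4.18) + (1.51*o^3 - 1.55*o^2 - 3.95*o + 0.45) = -4.27*o^3 + 2.65*o^2 - 4.04*o + 4.63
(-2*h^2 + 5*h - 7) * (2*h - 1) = -4*h^3 + 12*h^2 - 19*h + 7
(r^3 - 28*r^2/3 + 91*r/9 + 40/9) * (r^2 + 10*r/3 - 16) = r^5 - 6*r^4 - 37*r^3 + 5062*r^2/27 - 3968*r/27 - 640/9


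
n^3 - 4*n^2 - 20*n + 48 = (n - 6)*(n - 2)*(n + 4)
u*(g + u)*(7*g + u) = 7*g^2*u + 8*g*u^2 + u^3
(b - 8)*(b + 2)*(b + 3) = b^3 - 3*b^2 - 34*b - 48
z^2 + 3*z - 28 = (z - 4)*(z + 7)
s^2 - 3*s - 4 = (s - 4)*(s + 1)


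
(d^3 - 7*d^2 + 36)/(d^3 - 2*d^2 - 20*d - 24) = (d - 3)/(d + 2)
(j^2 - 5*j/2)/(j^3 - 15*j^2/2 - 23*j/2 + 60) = j/(j^2 - 5*j - 24)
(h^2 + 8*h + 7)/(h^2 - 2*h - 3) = (h + 7)/(h - 3)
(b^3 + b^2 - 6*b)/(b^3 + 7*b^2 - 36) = b/(b + 6)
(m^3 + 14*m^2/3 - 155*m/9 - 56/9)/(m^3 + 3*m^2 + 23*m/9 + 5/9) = (3*m^2 + 13*m - 56)/(3*m^2 + 8*m + 5)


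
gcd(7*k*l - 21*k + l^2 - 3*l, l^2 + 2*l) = 1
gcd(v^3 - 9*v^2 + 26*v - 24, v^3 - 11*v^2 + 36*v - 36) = v^2 - 5*v + 6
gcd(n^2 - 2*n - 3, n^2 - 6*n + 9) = n - 3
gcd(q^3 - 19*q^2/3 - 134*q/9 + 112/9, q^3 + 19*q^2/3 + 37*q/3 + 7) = q + 7/3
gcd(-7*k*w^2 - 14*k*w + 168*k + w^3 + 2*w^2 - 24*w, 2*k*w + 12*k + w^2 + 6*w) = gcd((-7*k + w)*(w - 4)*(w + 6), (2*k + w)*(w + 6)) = w + 6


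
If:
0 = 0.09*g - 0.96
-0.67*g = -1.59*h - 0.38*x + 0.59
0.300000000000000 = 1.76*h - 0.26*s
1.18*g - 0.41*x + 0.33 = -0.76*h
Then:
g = 10.67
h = -1.85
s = -13.65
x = 28.08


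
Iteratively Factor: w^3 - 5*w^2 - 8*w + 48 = (w - 4)*(w^2 - w - 12) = (w - 4)*(w + 3)*(w - 4)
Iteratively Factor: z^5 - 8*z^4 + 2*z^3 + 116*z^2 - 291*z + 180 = (z - 1)*(z^4 - 7*z^3 - 5*z^2 + 111*z - 180) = (z - 3)*(z - 1)*(z^3 - 4*z^2 - 17*z + 60) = (z - 3)^2*(z - 1)*(z^2 - z - 20) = (z - 3)^2*(z - 1)*(z + 4)*(z - 5)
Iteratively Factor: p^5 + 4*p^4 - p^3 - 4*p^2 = (p + 1)*(p^4 + 3*p^3 - 4*p^2) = (p - 1)*(p + 1)*(p^3 + 4*p^2) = p*(p - 1)*(p + 1)*(p^2 + 4*p) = p^2*(p - 1)*(p + 1)*(p + 4)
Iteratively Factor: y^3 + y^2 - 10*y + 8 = (y - 1)*(y^2 + 2*y - 8) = (y - 1)*(y + 4)*(y - 2)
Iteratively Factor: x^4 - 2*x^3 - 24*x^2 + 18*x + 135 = (x - 5)*(x^3 + 3*x^2 - 9*x - 27) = (x - 5)*(x - 3)*(x^2 + 6*x + 9) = (x - 5)*(x - 3)*(x + 3)*(x + 3)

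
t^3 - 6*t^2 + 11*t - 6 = (t - 3)*(t - 2)*(t - 1)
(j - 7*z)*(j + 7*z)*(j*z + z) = j^3*z + j^2*z - 49*j*z^3 - 49*z^3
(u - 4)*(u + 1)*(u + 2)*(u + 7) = u^4 + 6*u^3 - 17*u^2 - 78*u - 56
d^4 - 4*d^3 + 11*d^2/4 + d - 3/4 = (d - 3)*(d - 1)*(d - 1/2)*(d + 1/2)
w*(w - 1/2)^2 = w^3 - w^2 + w/4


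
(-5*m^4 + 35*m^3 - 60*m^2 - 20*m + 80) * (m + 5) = -5*m^5 + 10*m^4 + 115*m^3 - 320*m^2 - 20*m + 400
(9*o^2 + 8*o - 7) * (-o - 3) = -9*o^3 - 35*o^2 - 17*o + 21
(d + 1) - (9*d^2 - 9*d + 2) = -9*d^2 + 10*d - 1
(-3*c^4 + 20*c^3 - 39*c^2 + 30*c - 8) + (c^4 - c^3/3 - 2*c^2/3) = -2*c^4 + 59*c^3/3 - 119*c^2/3 + 30*c - 8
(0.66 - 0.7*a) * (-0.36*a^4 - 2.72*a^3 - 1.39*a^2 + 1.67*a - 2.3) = 0.252*a^5 + 1.6664*a^4 - 0.8222*a^3 - 2.0864*a^2 + 2.7122*a - 1.518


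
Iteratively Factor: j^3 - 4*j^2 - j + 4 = (j - 1)*(j^2 - 3*j - 4) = (j - 1)*(j + 1)*(j - 4)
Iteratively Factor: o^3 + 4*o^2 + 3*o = (o + 1)*(o^2 + 3*o) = (o + 1)*(o + 3)*(o)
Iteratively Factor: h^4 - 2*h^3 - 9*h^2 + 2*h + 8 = (h - 4)*(h^3 + 2*h^2 - h - 2) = (h - 4)*(h + 1)*(h^2 + h - 2) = (h - 4)*(h + 1)*(h + 2)*(h - 1)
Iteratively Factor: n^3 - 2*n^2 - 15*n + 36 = (n - 3)*(n^2 + n - 12) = (n - 3)^2*(n + 4)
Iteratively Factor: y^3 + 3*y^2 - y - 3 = (y + 3)*(y^2 - 1) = (y - 1)*(y + 3)*(y + 1)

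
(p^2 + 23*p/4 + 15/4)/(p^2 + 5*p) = (p + 3/4)/p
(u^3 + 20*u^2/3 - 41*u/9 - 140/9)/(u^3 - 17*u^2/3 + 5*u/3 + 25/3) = (3*u^2 + 25*u + 28)/(3*(u^2 - 4*u - 5))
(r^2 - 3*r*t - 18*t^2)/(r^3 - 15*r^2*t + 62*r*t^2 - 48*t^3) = (r + 3*t)/(r^2 - 9*r*t + 8*t^2)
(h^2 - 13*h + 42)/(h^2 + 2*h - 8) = (h^2 - 13*h + 42)/(h^2 + 2*h - 8)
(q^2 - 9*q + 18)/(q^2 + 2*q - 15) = (q - 6)/(q + 5)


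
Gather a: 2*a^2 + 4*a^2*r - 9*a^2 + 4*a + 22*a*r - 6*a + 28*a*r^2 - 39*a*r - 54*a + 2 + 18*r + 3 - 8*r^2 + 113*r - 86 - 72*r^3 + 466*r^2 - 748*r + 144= a^2*(4*r - 7) + a*(28*r^2 - 17*r - 56) - 72*r^3 + 458*r^2 - 617*r + 63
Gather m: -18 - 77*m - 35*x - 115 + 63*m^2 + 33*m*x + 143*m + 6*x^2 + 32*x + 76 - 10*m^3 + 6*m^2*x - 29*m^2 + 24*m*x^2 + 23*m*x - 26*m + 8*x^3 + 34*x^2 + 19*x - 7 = -10*m^3 + m^2*(6*x + 34) + m*(24*x^2 + 56*x + 40) + 8*x^3 + 40*x^2 + 16*x - 64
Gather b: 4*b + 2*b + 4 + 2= 6*b + 6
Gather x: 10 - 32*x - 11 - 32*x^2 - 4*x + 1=-32*x^2 - 36*x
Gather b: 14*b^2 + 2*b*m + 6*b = 14*b^2 + b*(2*m + 6)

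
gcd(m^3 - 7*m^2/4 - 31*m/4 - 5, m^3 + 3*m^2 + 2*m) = m + 1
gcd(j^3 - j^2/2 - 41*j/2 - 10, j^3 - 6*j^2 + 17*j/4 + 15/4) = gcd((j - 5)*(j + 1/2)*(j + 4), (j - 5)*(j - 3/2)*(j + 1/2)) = j^2 - 9*j/2 - 5/2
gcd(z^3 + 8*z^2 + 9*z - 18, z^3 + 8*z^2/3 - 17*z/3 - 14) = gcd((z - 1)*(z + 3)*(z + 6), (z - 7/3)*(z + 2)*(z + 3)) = z + 3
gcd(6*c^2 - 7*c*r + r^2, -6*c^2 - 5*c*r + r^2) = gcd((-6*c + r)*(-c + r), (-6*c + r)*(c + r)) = -6*c + r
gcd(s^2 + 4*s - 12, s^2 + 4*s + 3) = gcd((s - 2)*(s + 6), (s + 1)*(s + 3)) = 1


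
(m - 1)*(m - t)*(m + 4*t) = m^3 + 3*m^2*t - m^2 - 4*m*t^2 - 3*m*t + 4*t^2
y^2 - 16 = (y - 4)*(y + 4)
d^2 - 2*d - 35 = (d - 7)*(d + 5)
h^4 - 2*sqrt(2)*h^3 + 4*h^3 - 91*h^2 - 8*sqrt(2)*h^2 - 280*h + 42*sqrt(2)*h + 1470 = (h - 3)*(h + 7)*(h - 7*sqrt(2))*(h + 5*sqrt(2))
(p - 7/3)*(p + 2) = p^2 - p/3 - 14/3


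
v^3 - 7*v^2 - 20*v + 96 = (v - 8)*(v - 3)*(v + 4)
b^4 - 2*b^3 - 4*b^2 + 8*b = b*(b - 2)^2*(b + 2)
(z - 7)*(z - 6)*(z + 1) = z^3 - 12*z^2 + 29*z + 42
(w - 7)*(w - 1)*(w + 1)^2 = w^4 - 6*w^3 - 8*w^2 + 6*w + 7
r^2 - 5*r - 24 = (r - 8)*(r + 3)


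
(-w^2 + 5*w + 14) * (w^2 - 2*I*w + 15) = -w^4 + 5*w^3 + 2*I*w^3 - w^2 - 10*I*w^2 + 75*w - 28*I*w + 210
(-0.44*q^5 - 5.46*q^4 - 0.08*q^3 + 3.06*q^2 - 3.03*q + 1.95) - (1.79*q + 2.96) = -0.44*q^5 - 5.46*q^4 - 0.08*q^3 + 3.06*q^2 - 4.82*q - 1.01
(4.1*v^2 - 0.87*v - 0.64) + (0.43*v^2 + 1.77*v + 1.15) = 4.53*v^2 + 0.9*v + 0.51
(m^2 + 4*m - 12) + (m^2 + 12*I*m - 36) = 2*m^2 + 4*m + 12*I*m - 48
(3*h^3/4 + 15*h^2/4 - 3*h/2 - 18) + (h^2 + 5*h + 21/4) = 3*h^3/4 + 19*h^2/4 + 7*h/2 - 51/4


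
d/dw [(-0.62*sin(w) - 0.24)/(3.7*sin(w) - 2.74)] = 2.5868*cos(w)/(3.7*sin(w) - 2.74)^2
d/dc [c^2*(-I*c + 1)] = c*(-3*I*c + 2)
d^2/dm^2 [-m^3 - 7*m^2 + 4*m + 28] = -6*m - 14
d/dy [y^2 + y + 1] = 2*y + 1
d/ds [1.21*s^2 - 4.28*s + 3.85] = 2.42*s - 4.28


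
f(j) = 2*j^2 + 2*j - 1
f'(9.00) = 38.00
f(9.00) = 179.00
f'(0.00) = 2.00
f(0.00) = -1.00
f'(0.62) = 4.48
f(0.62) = 1.01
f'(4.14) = 18.56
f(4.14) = 41.56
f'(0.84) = 5.36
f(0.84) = 2.09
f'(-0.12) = 1.52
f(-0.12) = -1.21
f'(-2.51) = -8.04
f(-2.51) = 6.58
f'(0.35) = 3.40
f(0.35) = -0.06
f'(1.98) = 9.92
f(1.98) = 10.80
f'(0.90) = 5.60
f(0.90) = 2.42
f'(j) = 4*j + 2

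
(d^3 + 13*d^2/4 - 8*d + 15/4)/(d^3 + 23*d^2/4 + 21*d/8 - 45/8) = 2*(d - 1)/(2*d + 3)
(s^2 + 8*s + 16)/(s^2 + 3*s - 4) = (s + 4)/(s - 1)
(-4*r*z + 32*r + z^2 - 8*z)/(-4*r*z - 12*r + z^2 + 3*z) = (z - 8)/(z + 3)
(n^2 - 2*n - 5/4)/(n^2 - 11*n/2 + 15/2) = (n + 1/2)/(n - 3)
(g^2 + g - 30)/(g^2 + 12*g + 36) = (g - 5)/(g + 6)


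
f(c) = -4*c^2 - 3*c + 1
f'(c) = -8*c - 3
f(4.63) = -98.64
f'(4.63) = -40.04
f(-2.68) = -19.69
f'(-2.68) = 18.44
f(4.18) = -81.43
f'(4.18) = -36.44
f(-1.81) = -6.67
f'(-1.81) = 11.48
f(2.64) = -34.80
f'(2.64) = -24.12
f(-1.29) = -1.79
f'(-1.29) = 7.32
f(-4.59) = -69.50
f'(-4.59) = 33.72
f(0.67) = -2.81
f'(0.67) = -8.36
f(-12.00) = -539.00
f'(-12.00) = 93.00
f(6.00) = -161.00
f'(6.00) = -51.00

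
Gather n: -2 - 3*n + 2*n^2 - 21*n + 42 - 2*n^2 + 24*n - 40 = 0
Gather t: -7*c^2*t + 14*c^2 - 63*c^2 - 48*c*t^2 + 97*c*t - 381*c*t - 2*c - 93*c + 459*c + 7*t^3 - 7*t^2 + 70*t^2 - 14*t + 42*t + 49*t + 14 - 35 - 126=-49*c^2 + 364*c + 7*t^3 + t^2*(63 - 48*c) + t*(-7*c^2 - 284*c + 77) - 147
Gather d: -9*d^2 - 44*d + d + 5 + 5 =-9*d^2 - 43*d + 10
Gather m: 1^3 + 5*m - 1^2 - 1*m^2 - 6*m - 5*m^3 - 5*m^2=-5*m^3 - 6*m^2 - m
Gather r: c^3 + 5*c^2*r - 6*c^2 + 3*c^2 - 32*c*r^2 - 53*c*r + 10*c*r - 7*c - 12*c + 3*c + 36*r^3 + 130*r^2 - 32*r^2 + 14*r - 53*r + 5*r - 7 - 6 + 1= c^3 - 3*c^2 - 16*c + 36*r^3 + r^2*(98 - 32*c) + r*(5*c^2 - 43*c - 34) - 12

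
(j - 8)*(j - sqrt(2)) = j^2 - 8*j - sqrt(2)*j + 8*sqrt(2)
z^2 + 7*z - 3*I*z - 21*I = (z + 7)*(z - 3*I)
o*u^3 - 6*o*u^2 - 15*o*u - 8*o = (u - 8)*(u + 1)*(o*u + o)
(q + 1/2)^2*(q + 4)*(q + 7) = q^4 + 12*q^3 + 157*q^2/4 + 123*q/4 + 7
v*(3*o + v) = 3*o*v + v^2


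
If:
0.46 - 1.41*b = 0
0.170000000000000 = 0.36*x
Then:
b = 0.33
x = 0.47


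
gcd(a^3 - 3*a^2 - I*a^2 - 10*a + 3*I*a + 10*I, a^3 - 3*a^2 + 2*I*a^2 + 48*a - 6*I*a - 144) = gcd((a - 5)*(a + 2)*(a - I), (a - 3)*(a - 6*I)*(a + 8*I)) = 1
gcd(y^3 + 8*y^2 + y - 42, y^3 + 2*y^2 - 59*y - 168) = y^2 + 10*y + 21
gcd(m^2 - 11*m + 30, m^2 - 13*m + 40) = m - 5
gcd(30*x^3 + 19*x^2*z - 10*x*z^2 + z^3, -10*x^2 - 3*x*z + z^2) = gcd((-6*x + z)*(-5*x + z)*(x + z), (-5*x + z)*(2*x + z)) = 5*x - z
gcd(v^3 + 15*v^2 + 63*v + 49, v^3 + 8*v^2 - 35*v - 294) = v^2 + 14*v + 49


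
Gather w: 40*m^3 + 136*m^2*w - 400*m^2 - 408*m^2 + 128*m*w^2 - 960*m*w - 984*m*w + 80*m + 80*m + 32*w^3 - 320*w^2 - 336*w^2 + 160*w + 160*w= 40*m^3 - 808*m^2 + 160*m + 32*w^3 + w^2*(128*m - 656) + w*(136*m^2 - 1944*m + 320)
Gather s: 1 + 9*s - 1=9*s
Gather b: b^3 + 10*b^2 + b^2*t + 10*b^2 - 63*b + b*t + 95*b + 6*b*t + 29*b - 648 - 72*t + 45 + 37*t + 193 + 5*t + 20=b^3 + b^2*(t + 20) + b*(7*t + 61) - 30*t - 390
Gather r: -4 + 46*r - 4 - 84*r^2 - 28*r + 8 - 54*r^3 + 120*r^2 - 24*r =-54*r^3 + 36*r^2 - 6*r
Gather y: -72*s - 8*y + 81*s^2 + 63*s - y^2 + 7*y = 81*s^2 - 9*s - y^2 - y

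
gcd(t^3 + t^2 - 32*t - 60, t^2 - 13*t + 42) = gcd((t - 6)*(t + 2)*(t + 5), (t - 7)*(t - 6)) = t - 6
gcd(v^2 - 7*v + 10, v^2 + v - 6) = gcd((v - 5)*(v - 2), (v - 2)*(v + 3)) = v - 2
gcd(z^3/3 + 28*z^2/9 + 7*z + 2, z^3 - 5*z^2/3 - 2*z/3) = z + 1/3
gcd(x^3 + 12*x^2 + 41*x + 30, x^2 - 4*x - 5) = x + 1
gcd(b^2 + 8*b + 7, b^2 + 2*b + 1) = b + 1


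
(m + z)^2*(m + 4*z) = m^3 + 6*m^2*z + 9*m*z^2 + 4*z^3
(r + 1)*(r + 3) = r^2 + 4*r + 3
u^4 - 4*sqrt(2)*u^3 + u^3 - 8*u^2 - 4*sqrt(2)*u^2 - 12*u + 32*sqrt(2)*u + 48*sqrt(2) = (u - 3)*(u + 2)^2*(u - 4*sqrt(2))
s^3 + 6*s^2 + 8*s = s*(s + 2)*(s + 4)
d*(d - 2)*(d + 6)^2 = d^4 + 10*d^3 + 12*d^2 - 72*d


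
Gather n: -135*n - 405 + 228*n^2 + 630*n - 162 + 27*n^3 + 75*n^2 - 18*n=27*n^3 + 303*n^2 + 477*n - 567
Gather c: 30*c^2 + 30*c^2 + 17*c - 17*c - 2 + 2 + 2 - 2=60*c^2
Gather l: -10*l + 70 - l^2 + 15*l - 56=-l^2 + 5*l + 14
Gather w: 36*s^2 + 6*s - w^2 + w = 36*s^2 + 6*s - w^2 + w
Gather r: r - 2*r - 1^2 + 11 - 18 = -r - 8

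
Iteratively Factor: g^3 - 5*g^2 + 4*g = (g)*(g^2 - 5*g + 4) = g*(g - 1)*(g - 4)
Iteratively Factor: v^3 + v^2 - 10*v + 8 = (v - 2)*(v^2 + 3*v - 4) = (v - 2)*(v + 4)*(v - 1)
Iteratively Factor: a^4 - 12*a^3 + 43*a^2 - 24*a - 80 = (a - 5)*(a^3 - 7*a^2 + 8*a + 16) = (a - 5)*(a - 4)*(a^2 - 3*a - 4) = (a - 5)*(a - 4)*(a + 1)*(a - 4)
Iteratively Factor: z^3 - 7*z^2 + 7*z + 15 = (z + 1)*(z^2 - 8*z + 15) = (z - 5)*(z + 1)*(z - 3)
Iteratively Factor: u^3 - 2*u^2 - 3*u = (u - 3)*(u^2 + u) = (u - 3)*(u + 1)*(u)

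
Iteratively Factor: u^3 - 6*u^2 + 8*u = (u - 2)*(u^2 - 4*u) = u*(u - 2)*(u - 4)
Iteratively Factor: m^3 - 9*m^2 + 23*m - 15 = (m - 3)*(m^2 - 6*m + 5) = (m - 5)*(m - 3)*(m - 1)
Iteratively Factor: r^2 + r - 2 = (r - 1)*(r + 2)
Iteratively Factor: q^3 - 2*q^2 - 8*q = (q)*(q^2 - 2*q - 8) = q*(q + 2)*(q - 4)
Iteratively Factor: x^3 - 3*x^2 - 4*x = (x + 1)*(x^2 - 4*x) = (x - 4)*(x + 1)*(x)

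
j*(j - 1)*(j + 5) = j^3 + 4*j^2 - 5*j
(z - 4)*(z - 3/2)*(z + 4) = z^3 - 3*z^2/2 - 16*z + 24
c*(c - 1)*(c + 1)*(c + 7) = c^4 + 7*c^3 - c^2 - 7*c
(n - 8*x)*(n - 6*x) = n^2 - 14*n*x + 48*x^2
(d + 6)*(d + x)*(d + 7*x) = d^3 + 8*d^2*x + 6*d^2 + 7*d*x^2 + 48*d*x + 42*x^2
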